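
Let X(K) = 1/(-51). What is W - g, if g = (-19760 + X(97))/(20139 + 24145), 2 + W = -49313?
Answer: -111376130699/2258484 ≈ -49315.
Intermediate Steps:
X(K) = -1/51
W = -49315 (W = -2 - 49313 = -49315)
g = -1007761/2258484 (g = (-19760 - 1/51)/(20139 + 24145) = -1007761/51/44284 = -1007761/51*1/44284 = -1007761/2258484 ≈ -0.44621)
W - g = -49315 - 1*(-1007761/2258484) = -49315 + 1007761/2258484 = -111376130699/2258484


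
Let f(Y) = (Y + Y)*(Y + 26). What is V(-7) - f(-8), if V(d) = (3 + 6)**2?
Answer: 369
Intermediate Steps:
f(Y) = 2*Y*(26 + Y) (f(Y) = (2*Y)*(26 + Y) = 2*Y*(26 + Y))
V(d) = 81 (V(d) = 9**2 = 81)
V(-7) - f(-8) = 81 - 2*(-8)*(26 - 8) = 81 - 2*(-8)*18 = 81 - 1*(-288) = 81 + 288 = 369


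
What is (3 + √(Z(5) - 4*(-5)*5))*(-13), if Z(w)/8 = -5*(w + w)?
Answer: -39 - 130*I*√3 ≈ -39.0 - 225.17*I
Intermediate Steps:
Z(w) = -80*w (Z(w) = 8*(-5*(w + w)) = 8*(-10*w) = -80*w)
(3 + √(Z(5) - 4*(-5)*5))*(-13) = (3 + √(-80*5 - 4*(-5)*5))*(-13) = (3 + √(-400 + 20*5))*(-13) = (3 + √(-400 + 100))*(-13) = (3 + √(-300))*(-13) = (3 + 10*I*√3)*(-13) = -39 - 130*I*√3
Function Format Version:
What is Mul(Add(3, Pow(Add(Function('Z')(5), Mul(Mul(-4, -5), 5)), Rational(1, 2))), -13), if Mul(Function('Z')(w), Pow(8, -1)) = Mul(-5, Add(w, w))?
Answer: Add(-39, Mul(-130, I, Pow(3, Rational(1, 2)))) ≈ Add(-39.000, Mul(-225.17, I))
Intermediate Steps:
Function('Z')(w) = Mul(-80, w) (Function('Z')(w) = Mul(8, Mul(-5, Add(w, w))) = Mul(8, Mul(-5, Mul(2, w))) = Mul(8, Mul(-10, w)) = Mul(-80, w))
Mul(Add(3, Pow(Add(Function('Z')(5), Mul(Mul(-4, -5), 5)), Rational(1, 2))), -13) = Mul(Add(3, Pow(Add(Mul(-80, 5), Mul(Mul(-4, -5), 5)), Rational(1, 2))), -13) = Mul(Add(3, Pow(Add(-400, Mul(20, 5)), Rational(1, 2))), -13) = Mul(Add(3, Pow(Add(-400, 100), Rational(1, 2))), -13) = Mul(Add(3, Pow(-300, Rational(1, 2))), -13) = Mul(Add(3, Mul(10, I, Pow(3, Rational(1, 2)))), -13) = Add(-39, Mul(-130, I, Pow(3, Rational(1, 2))))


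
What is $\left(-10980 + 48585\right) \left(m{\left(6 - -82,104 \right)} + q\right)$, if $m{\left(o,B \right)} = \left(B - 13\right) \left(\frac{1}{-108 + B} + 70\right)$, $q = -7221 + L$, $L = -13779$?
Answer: $- \frac{2204066655}{4} \approx -5.5102 \cdot 10^{8}$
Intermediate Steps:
$q = -21000$ ($q = -7221 - 13779 = -21000$)
$m{\left(o,B \right)} = \left(-13 + B\right) \left(70 + \frac{1}{-108 + B}\right)$
$\left(-10980 + 48585\right) \left(m{\left(6 - -82,104 \right)} + q\right) = \left(-10980 + 48585\right) \left(\frac{98267 - 880776 + 70 \cdot 104^{2}}{-108 + 104} - 21000\right) = 37605 \left(\frac{98267 - 880776 + 70 \cdot 10816}{-4} - 21000\right) = 37605 \left(- \frac{98267 - 880776 + 757120}{4} - 21000\right) = 37605 \left(\left(- \frac{1}{4}\right) \left(-25389\right) - 21000\right) = 37605 \left(\frac{25389}{4} - 21000\right) = 37605 \left(- \frac{58611}{4}\right) = - \frac{2204066655}{4}$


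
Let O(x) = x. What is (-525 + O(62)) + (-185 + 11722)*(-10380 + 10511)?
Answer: 1510884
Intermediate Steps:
(-525 + O(62)) + (-185 + 11722)*(-10380 + 10511) = (-525 + 62) + (-185 + 11722)*(-10380 + 10511) = -463 + 11537*131 = -463 + 1511347 = 1510884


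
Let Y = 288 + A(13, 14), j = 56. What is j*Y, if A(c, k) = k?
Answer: 16912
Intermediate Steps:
Y = 302 (Y = 288 + 14 = 302)
j*Y = 56*302 = 16912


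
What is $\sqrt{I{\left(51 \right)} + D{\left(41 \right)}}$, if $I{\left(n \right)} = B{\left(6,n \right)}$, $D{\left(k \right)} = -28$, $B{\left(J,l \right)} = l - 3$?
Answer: $2 \sqrt{5} \approx 4.4721$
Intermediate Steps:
$B{\left(J,l \right)} = -3 + l$ ($B{\left(J,l \right)} = l - 3 = -3 + l$)
$I{\left(n \right)} = -3 + n$
$\sqrt{I{\left(51 \right)} + D{\left(41 \right)}} = \sqrt{\left(-3 + 51\right) - 28} = \sqrt{48 - 28} = \sqrt{20} = 2 \sqrt{5}$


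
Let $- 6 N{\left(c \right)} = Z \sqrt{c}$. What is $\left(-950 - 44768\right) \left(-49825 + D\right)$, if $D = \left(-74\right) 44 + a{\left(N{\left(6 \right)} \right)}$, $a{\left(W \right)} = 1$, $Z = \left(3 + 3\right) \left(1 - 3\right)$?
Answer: $2426711440$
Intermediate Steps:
$Z = -12$ ($Z = 6 \left(-2\right) = -12$)
$N{\left(c \right)} = 2 \sqrt{c}$ ($N{\left(c \right)} = - \frac{\left(-12\right) \sqrt{c}}{6} = 2 \sqrt{c}$)
$D = -3255$ ($D = \left(-74\right) 44 + 1 = -3256 + 1 = -3255$)
$\left(-950 - 44768\right) \left(-49825 + D\right) = \left(-950 - 44768\right) \left(-49825 - 3255\right) = \left(-45718\right) \left(-53080\right) = 2426711440$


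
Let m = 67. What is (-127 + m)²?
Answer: 3600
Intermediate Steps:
(-127 + m)² = (-127 + 67)² = (-60)² = 3600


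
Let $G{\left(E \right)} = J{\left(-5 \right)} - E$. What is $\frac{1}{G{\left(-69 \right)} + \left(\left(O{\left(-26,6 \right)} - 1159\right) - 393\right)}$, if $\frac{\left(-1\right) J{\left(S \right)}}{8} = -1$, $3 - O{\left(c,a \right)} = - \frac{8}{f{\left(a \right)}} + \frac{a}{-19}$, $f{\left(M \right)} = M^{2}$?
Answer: $- \frac{171}{251620} \approx -0.0006796$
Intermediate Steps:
$O{\left(c,a \right)} = 3 + \frac{8}{a^{2}} + \frac{a}{19}$ ($O{\left(c,a \right)} = 3 - \left(- \frac{8}{a^{2}} + \frac{a}{-19}\right) = 3 - \left(- \frac{8}{a^{2}} + a \left(- \frac{1}{19}\right)\right) = 3 - \left(- \frac{8}{a^{2}} - \frac{a}{19}\right) = 3 + \left(\frac{8}{a^{2}} + \frac{a}{19}\right) = 3 + \frac{8}{a^{2}} + \frac{a}{19}$)
$J{\left(S \right)} = 8$ ($J{\left(S \right)} = \left(-8\right) \left(-1\right) = 8$)
$G{\left(E \right)} = 8 - E$
$\frac{1}{G{\left(-69 \right)} + \left(\left(O{\left(-26,6 \right)} - 1159\right) - 393\right)} = \frac{1}{\left(8 - -69\right) + \left(\left(\left(3 + \frac{8}{36} + \frac{1}{19} \cdot 6\right) - 1159\right) - 393\right)} = \frac{1}{\left(8 + 69\right) + \left(\left(\left(3 + 8 \cdot \frac{1}{36} + \frac{6}{19}\right) - 1159\right) - 393\right)} = \frac{1}{77 + \left(\left(\left(3 + \frac{2}{9} + \frac{6}{19}\right) - 1159\right) - 393\right)} = \frac{1}{77 + \left(\left(\frac{605}{171} - 1159\right) - 393\right)} = \frac{1}{77 - \frac{264787}{171}} = \frac{1}{- \frac{251620}{171}} = - \frac{171}{251620}$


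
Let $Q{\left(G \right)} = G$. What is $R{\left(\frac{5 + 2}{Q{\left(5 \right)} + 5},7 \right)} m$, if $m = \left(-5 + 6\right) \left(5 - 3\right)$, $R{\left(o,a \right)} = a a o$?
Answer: $\frac{343}{5} \approx 68.6$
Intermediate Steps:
$R{\left(o,a \right)} = o a^{2}$ ($R{\left(o,a \right)} = a^{2} o = o a^{2}$)
$m = 2$ ($m = 1 \cdot 2 = 2$)
$R{\left(\frac{5 + 2}{Q{\left(5 \right)} + 5},7 \right)} m = \frac{5 + 2}{5 + 5} \cdot 7^{2} \cdot 2 = \frac{7}{10} \cdot 49 \cdot 2 = \frac{343}{10} \cdot 2 = \frac{343}{5}$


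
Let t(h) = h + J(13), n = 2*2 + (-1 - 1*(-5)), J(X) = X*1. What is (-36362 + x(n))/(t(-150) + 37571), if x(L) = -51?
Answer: -36413/37434 ≈ -0.97272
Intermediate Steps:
J(X) = X
n = 8 (n = 4 + (-1 + 5) = 4 + 4 = 8)
t(h) = 13 + h (t(h) = h + 13 = 13 + h)
(-36362 + x(n))/(t(-150) + 37571) = (-36362 - 51)/((13 - 150) + 37571) = -36413/(-137 + 37571) = -36413/37434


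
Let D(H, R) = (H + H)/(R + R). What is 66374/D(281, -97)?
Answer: -6438278/281 ≈ -22912.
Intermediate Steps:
D(H, R) = H/R (D(H, R) = (2*H)/((2*R)) = (2*H)*(1/(2*R)) = H/R)
66374/D(281, -97) = 66374/((281/(-97))) = 66374/((281*(-1/97))) = 66374/(-281/97) = 66374*(-97/281) = -6438278/281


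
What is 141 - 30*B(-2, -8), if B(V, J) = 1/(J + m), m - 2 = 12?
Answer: 136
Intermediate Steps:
m = 14 (m = 2 + 12 = 14)
B(V, J) = 1/(14 + J) (B(V, J) = 1/(J + 14) = 1/(14 + J))
141 - 30*B(-2, -8) = 141 - 30/(14 - 8) = 141 - 30/6 = 141 - 30*1/6 = 141 - 5 = 136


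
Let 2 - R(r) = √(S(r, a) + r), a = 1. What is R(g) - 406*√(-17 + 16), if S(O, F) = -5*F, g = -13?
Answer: 2 - 406*I - 3*I*√2 ≈ 2.0 - 410.24*I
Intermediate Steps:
R(r) = 2 - √(-5 + r) (R(r) = 2 - √(-5*1 + r) = 2 - √(-5 + r))
R(g) - 406*√(-17 + 16) = (2 - √(-5 - 13)) - 406*√(-17 + 16) = (2 - √(-18)) - 406*I = (2 - 3*I*√2) - 406*I = 2 - 406*I - 3*I*√2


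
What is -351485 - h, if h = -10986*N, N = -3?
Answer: -384443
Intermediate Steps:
h = 32958 (h = -10986*(-3) = 32958)
-351485 - h = -351485 - 1*32958 = -351485 - 32958 = -384443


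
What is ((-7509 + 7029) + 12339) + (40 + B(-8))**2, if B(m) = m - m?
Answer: 13459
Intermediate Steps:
B(m) = 0
((-7509 + 7029) + 12339) + (40 + B(-8))**2 = ((-7509 + 7029) + 12339) + (40 + 0)**2 = (-480 + 12339) + 40**2 = 11859 + 1600 = 13459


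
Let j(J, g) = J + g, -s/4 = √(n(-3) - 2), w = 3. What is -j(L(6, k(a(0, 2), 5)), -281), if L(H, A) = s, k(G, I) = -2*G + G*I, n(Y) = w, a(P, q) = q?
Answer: 285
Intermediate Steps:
n(Y) = 3
s = -4 (s = -4*√(3 - 2) = -4*√1 = -4*1 = -4)
L(H, A) = -4
-j(L(6, k(a(0, 2), 5)), -281) = -(-4 - 281) = -1*(-285) = 285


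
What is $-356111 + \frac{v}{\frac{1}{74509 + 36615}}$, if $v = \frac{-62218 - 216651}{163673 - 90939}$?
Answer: $- \frac{28445208115}{36367} \approx -7.8217 \cdot 10^{5}$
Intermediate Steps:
$v = - \frac{278869}{72734} \approx -3.8341$
$-356111 + \frac{v}{\frac{1}{74509 + 36615}} = -356111 - \frac{278869}{72734 \frac{1}{74509 + 36615}} = -356111 - \frac{278869}{72734 \cdot \frac{1}{111124}} = -356111 - \frac{278869 \frac{1}{\frac{1}{111124}}}{72734} = -356111 - \frac{15494519378}{36367} = - \frac{28445208115}{36367}$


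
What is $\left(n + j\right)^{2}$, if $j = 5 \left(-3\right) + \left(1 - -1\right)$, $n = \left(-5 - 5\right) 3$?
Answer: $1849$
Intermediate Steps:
$n = -30$ ($n = \left(-10\right) 3 = -30$)
$j = -13$ ($j = -15 + \left(1 + 1\right) = -15 + 2 = -13$)
$\left(n + j\right)^{2} = \left(-30 - 13\right)^{2} = \left(-43\right)^{2} = 1849$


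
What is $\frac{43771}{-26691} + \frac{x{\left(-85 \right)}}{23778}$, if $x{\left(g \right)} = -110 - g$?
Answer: $- \frac{49593053}{30221838} \approx -1.641$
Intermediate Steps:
$\frac{43771}{-26691} + \frac{x{\left(-85 \right)}}{23778} = \frac{43771}{-26691} + \frac{-110 - -85}{23778} = 43771 \left(- \frac{1}{26691}\right) + \left(-110 + 85\right) \frac{1}{23778} = - \frac{6253}{3813} - \frac{25}{23778} = - \frac{49593053}{30221838}$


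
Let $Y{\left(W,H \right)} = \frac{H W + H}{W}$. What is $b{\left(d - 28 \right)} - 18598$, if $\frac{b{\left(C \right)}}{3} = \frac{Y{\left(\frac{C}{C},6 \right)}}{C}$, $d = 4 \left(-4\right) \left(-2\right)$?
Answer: $-18589$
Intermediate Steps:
$d = 32$ ($d = \left(-16\right) \left(-2\right) = 32$)
$Y{\left(W,H \right)} = \frac{H + H W}{W}$
$b{\left(C \right)} = \frac{36}{C}$ ($b{\left(C \right)} = 3 \frac{6 + \frac{6}{C \frac{1}{C}}}{C} = 3 \frac{6 + \frac{6}{1}}{C} = 3 \frac{6 + 6 \cdot 1}{C} = 3 \frac{6 + 6}{C} = 3 \frac{12}{C} = \frac{36}{C}$)
$b{\left(d - 28 \right)} - 18598 = \frac{36}{32 - 28} - 18598 = \frac{36}{4} - 18598 = 36 \cdot \frac{1}{4} - 18598 = 9 - 18598 = -18589$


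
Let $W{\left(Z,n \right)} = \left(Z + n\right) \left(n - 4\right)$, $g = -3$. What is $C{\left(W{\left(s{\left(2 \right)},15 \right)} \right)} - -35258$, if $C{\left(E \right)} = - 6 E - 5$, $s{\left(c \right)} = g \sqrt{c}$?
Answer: $34263 + 198 \sqrt{2} \approx 34543.0$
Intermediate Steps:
$s{\left(c \right)} = - 3 \sqrt{c}$
$W{\left(Z,n \right)} = \left(-4 + n\right) \left(Z + n\right)$ ($W{\left(Z,n \right)} = \left(Z + n\right) \left(-4 + n\right) = \left(-4 + n\right) \left(Z + n\right)$)
$C{\left(E \right)} = -5 - 6 E$
$C{\left(W{\left(s{\left(2 \right)},15 \right)} \right)} - -35258 = \left(-5 - 6 \left(15^{2} - 4 \left(- 3 \sqrt{2}\right) - 60 + - 3 \sqrt{2} \cdot 15\right)\right) - -35258 = \left(-5 - 6 \left(225 + 12 \sqrt{2} - 60 - 45 \sqrt{2}\right)\right) + 35258 = \left(-5 - 6 \left(165 - 33 \sqrt{2}\right)\right) + 35258 = \left(-5 - \left(990 - 198 \sqrt{2}\right)\right) + 35258 = \left(-995 + 198 \sqrt{2}\right) + 35258 = 34263 + 198 \sqrt{2}$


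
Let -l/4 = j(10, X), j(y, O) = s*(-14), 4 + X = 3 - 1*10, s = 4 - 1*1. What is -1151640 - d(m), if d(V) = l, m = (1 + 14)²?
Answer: -1151808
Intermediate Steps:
s = 3 (s = 4 - 1 = 3)
X = -11 (X = -4 + (3 - 1*10) = -4 + (3 - 10) = -4 - 7 = -11)
j(y, O) = -42 (j(y, O) = 3*(-14) = -42)
m = 225 (m = 15² = 225)
l = 168 (l = -4*(-42) = 168)
d(V) = 168
-1151640 - d(m) = -1151640 - 1*168 = -1151640 - 168 = -1151808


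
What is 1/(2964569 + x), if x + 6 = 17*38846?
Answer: 1/3624945 ≈ 2.7587e-7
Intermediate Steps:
x = 660376 (x = -6 + 17*38846 = -6 + 660382 = 660376)
1/(2964569 + x) = 1/(2964569 + 660376) = 1/3624945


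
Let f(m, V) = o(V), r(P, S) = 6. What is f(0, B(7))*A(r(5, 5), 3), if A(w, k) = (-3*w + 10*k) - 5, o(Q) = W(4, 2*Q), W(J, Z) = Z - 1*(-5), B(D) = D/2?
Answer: 84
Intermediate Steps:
B(D) = D/2 (B(D) = D*(½) = D/2)
W(J, Z) = 5 + Z (W(J, Z) = Z + 5 = 5 + Z)
o(Q) = 5 + 2*Q
A(w, k) = -5 - 3*w + 10*k
f(m, V) = 5 + 2*V
f(0, B(7))*A(r(5, 5), 3) = (5 + 2*((½)*7))*(-5 - 3*6 + 10*3) = (5 + 2*(7/2))*(-5 - 18 + 30) = (5 + 7)*7 = 12*7 = 84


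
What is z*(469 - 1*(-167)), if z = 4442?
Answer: 2825112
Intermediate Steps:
z*(469 - 1*(-167)) = 4442*(469 - 1*(-167)) = 4442*(469 + 167) = 4442*636 = 2825112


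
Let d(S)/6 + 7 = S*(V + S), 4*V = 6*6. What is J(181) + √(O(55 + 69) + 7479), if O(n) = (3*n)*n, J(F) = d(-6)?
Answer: -150 + √53607 ≈ 81.532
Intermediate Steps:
V = 9 (V = (6*6)/4 = (¼)*36 = 9)
d(S) = -42 + 6*S*(9 + S) (d(S) = -42 + 6*(S*(9 + S)) = -42 + 6*S*(9 + S))
J(F) = -150 (J(F) = -42 + 6*(-6)² + 54*(-6) = -42 + 6*36 - 324 = -42 + 216 - 324 = -150)
O(n) = 3*n²
J(181) + √(O(55 + 69) + 7479) = -150 + √(3*(55 + 69)² + 7479) = -150 + √(3*124² + 7479) = -150 + √(3*15376 + 7479) = -150 + √(46128 + 7479) = -150 + √53607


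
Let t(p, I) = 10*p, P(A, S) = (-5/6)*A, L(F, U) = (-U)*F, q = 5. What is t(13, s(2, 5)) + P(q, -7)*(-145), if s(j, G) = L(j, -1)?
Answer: 4405/6 ≈ 734.17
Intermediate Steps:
L(F, U) = -F*U
P(A, S) = -5*A/6 (P(A, S) = (-5*1/6)*A = -5*A/6)
s(j, G) = j (s(j, G) = -1*j*(-1) = j)
t(13, s(2, 5)) + P(q, -7)*(-145) = 10*13 - 5/6*5*(-145) = 130 - 25/6*(-145) = 130 + 3625/6 = 4405/6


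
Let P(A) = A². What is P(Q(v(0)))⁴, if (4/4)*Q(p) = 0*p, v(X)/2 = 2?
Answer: 0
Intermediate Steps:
v(X) = 4 (v(X) = 2*2 = 4)
Q(p) = 0 (Q(p) = 0*p = 0)
P(Q(v(0)))⁴ = (0²)⁴ = 0⁴ = 0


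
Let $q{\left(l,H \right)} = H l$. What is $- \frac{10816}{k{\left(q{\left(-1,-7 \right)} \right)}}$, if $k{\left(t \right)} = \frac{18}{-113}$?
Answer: $\frac{611104}{9} \approx 67901.0$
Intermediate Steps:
$k{\left(t \right)} = - \frac{18}{113}$ ($k{\left(t \right)} = 18 \left(- \frac{1}{113}\right) = - \frac{18}{113}$)
$- \frac{10816}{k{\left(q{\left(-1,-7 \right)} \right)}} = - \frac{10816}{- \frac{18}{113}} = \left(-10816\right) \left(- \frac{113}{18}\right) = \frac{611104}{9}$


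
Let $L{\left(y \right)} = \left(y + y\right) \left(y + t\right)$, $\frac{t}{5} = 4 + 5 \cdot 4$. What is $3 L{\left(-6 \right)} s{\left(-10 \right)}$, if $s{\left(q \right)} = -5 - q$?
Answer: $-20520$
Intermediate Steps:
$t = 120$ ($t = 5 \left(4 + 5 \cdot 4\right) = 5 \left(4 + 20\right) = 5 \cdot 24 = 120$)
$L{\left(y \right)} = 2 y \left(120 + y\right)$ ($L{\left(y \right)} = \left(y + y\right) \left(y + 120\right) = 2 y \left(120 + y\right)$)
$3 L{\left(-6 \right)} s{\left(-10 \right)} = 3 \cdot 2 \left(-6\right) \left(120 - 6\right) \left(-5 - -10\right) = 3 \cdot 2 \left(-6\right) 114 \left(-5 + 10\right) = 3 \left(-1368\right) 5 = \left(-4104\right) 5 = -20520$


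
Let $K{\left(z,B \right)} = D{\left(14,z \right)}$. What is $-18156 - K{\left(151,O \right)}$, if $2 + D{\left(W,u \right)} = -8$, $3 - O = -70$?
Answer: $-18146$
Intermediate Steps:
$O = 73$ ($O = 3 - -70 = 3 + 70 = 73$)
$D{\left(W,u \right)} = -10$ ($D{\left(W,u \right)} = -2 - 8 = -10$)
$K{\left(z,B \right)} = -10$
$-18156 - K{\left(151,O \right)} = -18156 - -10 = -18156 + 10 = -18146$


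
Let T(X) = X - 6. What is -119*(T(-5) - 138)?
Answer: 17731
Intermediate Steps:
T(X) = -6 + X
-119*(T(-5) - 138) = -119*((-6 - 5) - 138) = -119*(-11 - 138) = -119*(-149) = 17731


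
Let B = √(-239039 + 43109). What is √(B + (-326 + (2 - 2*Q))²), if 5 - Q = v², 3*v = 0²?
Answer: √(111556 + 3*I*√21770) ≈ 334.0 + 0.6626*I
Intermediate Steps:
B = 3*I*√21770 (B = √(-195930) = 3*I*√21770 ≈ 442.64*I)
v = 0 (v = (⅓)*0² = (⅓)*0 = 0)
Q = 5 (Q = 5 - 1*0² = 5 - 1*0 = 5 + 0 = 5)
√(B + (-326 + (2 - 2*Q))²) = √(3*I*√21770 + (-326 + (2 - 2*5))²) = √(3*I*√21770 + (-326 + (2 - 10))²) = √(3*I*√21770 + (-326 - 8)²) = √(3*I*√21770 + (-334)²) = √(3*I*√21770 + 111556) = √(111556 + 3*I*√21770)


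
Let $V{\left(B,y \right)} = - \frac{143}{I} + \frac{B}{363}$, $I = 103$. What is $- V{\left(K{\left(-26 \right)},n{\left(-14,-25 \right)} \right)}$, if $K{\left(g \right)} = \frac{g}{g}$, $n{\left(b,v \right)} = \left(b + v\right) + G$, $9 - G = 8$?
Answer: $\frac{51806}{37389} \approx 1.3856$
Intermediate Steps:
$G = 1$ ($G = 9 - 8 = 1$)
$n{\left(b,v \right)} = 1 + b + v$ ($n{\left(b,v \right)} = \left(b + v\right) + 1 = 1 + b + v$)
$K{\left(g \right)} = 1$
$V{\left(B,y \right)} = - \frac{143}{103} + \frac{B}{363}$
$- V{\left(K{\left(-26 \right)},n{\left(-14,-25 \right)} \right)} = - (- \frac{143}{103} + \frac{1}{363} \cdot 1) = - (- \frac{143}{103} + \frac{1}{363}) = \left(-1\right) \left(- \frac{51806}{37389}\right) = \frac{51806}{37389}$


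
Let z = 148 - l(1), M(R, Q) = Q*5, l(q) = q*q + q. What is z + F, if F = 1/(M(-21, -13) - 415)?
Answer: 70079/480 ≈ 146.00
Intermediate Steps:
l(q) = q + q**2 (l(q) = q**2 + q = q + q**2)
M(R, Q) = 5*Q
F = -1/480 (F = 1/(5*(-13) - 415) = 1/(-65 - 415) = 1/(-480) = -1/480 ≈ -0.0020833)
z = 146 (z = 148 - (1 + 1) = 148 - 2 = 146)
z + F = 146 - 1/480 = 70079/480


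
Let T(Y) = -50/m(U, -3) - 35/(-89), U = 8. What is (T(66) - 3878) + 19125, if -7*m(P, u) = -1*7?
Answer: 1352568/89 ≈ 15197.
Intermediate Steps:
m(P, u) = 1 (m(P, u) = -(-1)*7/7 = -⅐*(-7) = 1)
T(Y) = -4415/89 (T(Y) = -50/1 - 35/(-89) = -50*1 - 35*(-1/89) = -50 + 35/89 = -4415/89)
(T(66) - 3878) + 19125 = (-4415/89 - 3878) + 19125 = -349557/89 + 19125 = 1352568/89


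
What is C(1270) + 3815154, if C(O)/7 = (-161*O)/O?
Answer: 3814027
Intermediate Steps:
C(O) = -1127 (C(O) = 7*((-161*O)/O) = 7*(-161) = -1127)
C(1270) + 3815154 = -1127 + 3815154 = 3814027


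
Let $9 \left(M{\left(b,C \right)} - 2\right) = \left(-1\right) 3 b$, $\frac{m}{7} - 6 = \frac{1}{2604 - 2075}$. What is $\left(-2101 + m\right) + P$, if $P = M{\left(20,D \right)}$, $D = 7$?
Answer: $- \frac{3275018}{1587} \approx -2063.7$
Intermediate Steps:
$m = \frac{22225}{529}$ ($m = 42 + \frac{7}{2604 - 2075} = 42 + \frac{7}{529} = \frac{22225}{529} \approx 42.013$)
$M{\left(b,C \right)} = 2 - \frac{b}{3}$ ($M{\left(b,C \right)} = 2 + \frac{\left(-1\right) 3 b}{9} = 2 + \frac{\left(-3\right) b}{9} = 2 - \frac{b}{3}$)
$P = - \frac{14}{3}$ ($P = 2 - \frac{20}{3} = - \frac{14}{3} \approx -4.6667$)
$\left(-2101 + m\right) + P = \left(-2101 + \frac{22225}{529}\right) - \frac{14}{3} = - \frac{1089204}{529} - \frac{14}{3} = - \frac{3275018}{1587}$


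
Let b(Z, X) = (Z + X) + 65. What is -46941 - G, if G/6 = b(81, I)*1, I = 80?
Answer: -48297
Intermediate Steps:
b(Z, X) = 65 + X + Z (b(Z, X) = (X + Z) + 65 = 65 + X + Z)
G = 1356 (G = 6*((65 + 80 + 81)*1) = 6*(226*1) = 6*226 = 1356)
-46941 - G = -46941 - 1*1356 = -46941 - 1356 = -48297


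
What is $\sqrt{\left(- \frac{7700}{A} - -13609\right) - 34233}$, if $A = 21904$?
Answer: $\frac{i \sqrt{112938949}}{74} \approx 143.61 i$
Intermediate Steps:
$\sqrt{\left(- \frac{7700}{A} - -13609\right) - 34233} = \sqrt{\left(- \frac{7700}{21904} - -13609\right) - 34233} = \sqrt{\left(\left(-7700\right) \frac{1}{21904} + 13609\right) - 34233} = \sqrt{\left(- \frac{1925}{5476} + 13609\right) - 34233} = \sqrt{\frac{74520959}{5476} - 34233} = \sqrt{- \frac{112938949}{5476}} = \frac{i \sqrt{112938949}}{74}$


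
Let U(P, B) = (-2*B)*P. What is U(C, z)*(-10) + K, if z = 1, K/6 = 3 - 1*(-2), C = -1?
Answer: 10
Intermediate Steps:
K = 30 (K = 6*(3 - 1*(-2)) = 6*(3 + 2) = 6*5 = 30)
U(P, B) = -2*B*P
U(C, z)*(-10) + K = -2*1*(-1)*(-10) + 30 = 2*(-10) + 30 = -20 + 30 = 10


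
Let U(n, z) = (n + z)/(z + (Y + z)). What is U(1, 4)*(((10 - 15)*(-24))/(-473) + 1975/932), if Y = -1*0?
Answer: 4111675/3526688 ≈ 1.1659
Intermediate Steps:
Y = 0
U(n, z) = (n + z)/(2*z) (U(n, z) = (n + z)/(z + (0 + z)) = (n + z)/(z + z) = (n + z)/((2*z)) = (n + z)*(1/(2*z)) = (n + z)/(2*z))
U(1, 4)*(((10 - 15)*(-24))/(-473) + 1975/932) = ((½)*(1 + 4)/4)*(((10 - 15)*(-24))/(-473) + 1975/932) = ((½)*(¼)*5)*(-5*(-24)*(-1/473) + 1975*(1/932)) = 5*(120*(-1/473) + 1975/932)/8 = 5*(-120/473 + 1975/932)/8 = (5/8)*(822335/440836) = 4111675/3526688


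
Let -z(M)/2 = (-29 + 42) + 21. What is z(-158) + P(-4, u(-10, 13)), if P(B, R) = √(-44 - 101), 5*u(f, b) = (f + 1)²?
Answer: -68 + I*√145 ≈ -68.0 + 12.042*I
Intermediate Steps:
u(f, b) = (1 + f)²/5 (u(f, b) = (f + 1)²/5 = (1 + f)²/5)
z(M) = -68 (z(M) = -2*((-29 + 42) + 21) = -2*(13 + 21) = -2*34 = -68)
P(B, R) = I*√145 (P(B, R) = √(-145) = I*√145)
z(-158) + P(-4, u(-10, 13)) = -68 + I*√145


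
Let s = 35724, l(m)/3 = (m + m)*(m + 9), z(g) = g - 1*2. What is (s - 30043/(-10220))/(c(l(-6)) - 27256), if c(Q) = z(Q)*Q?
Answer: -365129323/157142720 ≈ -2.3236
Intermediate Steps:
z(g) = -2 + g (z(g) = g - 2 = -2 + g)
l(m) = 6*m*(9 + m) (l(m) = 3*((m + m)*(m + 9)) = 3*((2*m)*(9 + m)) = 3*(2*m*(9 + m)) = 6*m*(9 + m))
c(Q) = Q*(-2 + Q) (c(Q) = (-2 + Q)*Q = Q*(-2 + Q))
(s - 30043/(-10220))/(c(l(-6)) - 27256) = (35724 - 30043/(-10220))/((6*(-6)*(9 - 6))*(-2 + 6*(-6)*(9 - 6)) - 27256) = (35724 - 30043*(-1/10220))/((6*(-6)*3)*(-2 + 6*(-6)*3) - 27256) = (35724 + 30043/10220)/(-108*(-2 - 108) - 27256) = 365129323/(10220*(-108*(-110) - 27256)) = 365129323/(10220*(11880 - 27256)) = (365129323/10220)/(-15376) = (365129323/10220)*(-1/15376) = -365129323/157142720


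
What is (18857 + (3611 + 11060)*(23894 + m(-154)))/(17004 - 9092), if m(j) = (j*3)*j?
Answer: 1394380039/7912 ≈ 1.7624e+5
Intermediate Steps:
m(j) = 3*j² (m(j) = (3*j)*j = 3*j²)
(18857 + (3611 + 11060)*(23894 + m(-154)))/(17004 - 9092) = (18857 + (3611 + 11060)*(23894 + 3*(-154)²))/(17004 - 9092) = (18857 + 14671*(23894 + 3*23716))/7912 = (18857 + 14671*(23894 + 71148))*(1/7912) = (18857 + 14671*95042)*(1/7912) = (18857 + 1394361182)*(1/7912) = 1394380039*(1/7912) = 1394380039/7912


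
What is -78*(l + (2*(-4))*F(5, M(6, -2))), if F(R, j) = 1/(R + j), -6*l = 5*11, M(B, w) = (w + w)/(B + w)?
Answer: 871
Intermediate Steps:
M(B, w) = 2*w/(B + w) (M(B, w) = (2*w)/(B + w) = 2*w/(B + w))
l = -55/6 (l = -5*11/6 = -1/6*55 = -55/6 ≈ -9.1667)
-78*(l + (2*(-4))*F(5, M(6, -2))) = -78*(-55/6 + (2*(-4))/(5 + 2*(-2)/(6 - 2))) = -78*(-55/6 - 8/(5 + 2*(-2)/4)) = -78*(-55/6 - 8/(5 + 2*(-2)*(1/4))) = -78*(-55/6 - 8/(5 - 1)) = -78*(-55/6 - 8/4) = -78*(-55/6 - 8*1/4) = -78*(-55/6 - 2) = -78*(-67/6) = 871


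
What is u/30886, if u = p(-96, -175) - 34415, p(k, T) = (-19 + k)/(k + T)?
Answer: -4663175/4185053 ≈ -1.1142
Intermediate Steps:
p(k, T) = (-19 + k)/(T + k)
u = -9326350/271 (u = (-19 - 96)/(-175 - 96) - 34415 = -115/(-271) - 34415 = -1/271*(-115) - 34415 = 115/271 - 34415 = -9326350/271 ≈ -34415.)
u/30886 = -9326350/271/30886 = -9326350/271*1/30886 = -4663175/4185053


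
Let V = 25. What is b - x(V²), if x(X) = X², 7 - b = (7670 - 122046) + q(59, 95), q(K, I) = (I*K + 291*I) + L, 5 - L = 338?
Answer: -309159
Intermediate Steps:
L = -333 (L = 5 - 1*338 = 5 - 338 = -333)
q(K, I) = -333 + 291*I + I*K (q(K, I) = (I*K + 291*I) - 333 = (291*I + I*K) - 333 = -333 + 291*I + I*K)
b = 81466 (b = 7 - ((7670 - 122046) + (-333 + 291*95 + 95*59)) = 7 - (-114376 + (-333 + 27645 + 5605)) = 7 - (-114376 + 32917) = 7 - 1*(-81459) = 7 + 81459 = 81466)
b - x(V²) = 81466 - (25²)² = 81466 - 1*625² = 81466 - 1*390625 = 81466 - 390625 = -309159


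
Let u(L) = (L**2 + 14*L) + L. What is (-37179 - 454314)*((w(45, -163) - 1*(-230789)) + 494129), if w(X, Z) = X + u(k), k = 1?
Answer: -356322103647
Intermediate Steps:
u(L) = L**2 + 15*L
w(X, Z) = 16 + X (w(X, Z) = X + 1*(15 + 1) = X + 1*16 = X + 16 = 16 + X)
(-37179 - 454314)*((w(45, -163) - 1*(-230789)) + 494129) = (-37179 - 454314)*(((16 + 45) - 1*(-230789)) + 494129) = -491493*((61 + 230789) + 494129) = -491493*(230850 + 494129) = -491493*724979 = -356322103647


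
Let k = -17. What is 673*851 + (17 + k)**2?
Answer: 572723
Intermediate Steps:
673*851 + (17 + k)**2 = 673*851 + (17 - 17)**2 = 572723 + 0**2 = 572723 + 0 = 572723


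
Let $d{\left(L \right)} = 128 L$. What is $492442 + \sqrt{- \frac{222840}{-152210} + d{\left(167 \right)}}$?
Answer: $492442 + \frac{2 \sqrt{1238176522495}}{15221} \approx 4.9259 \cdot 10^{5}$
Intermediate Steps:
$492442 + \sqrt{- \frac{222840}{-152210} + d{\left(167 \right)}} = 492442 + \sqrt{- \frac{222840}{-152210} + 128 \cdot 167} = 492442 + \sqrt{\left(-222840\right) \left(- \frac{1}{152210}\right) + 21376} = 492442 + \sqrt{\frac{22284}{15221} + 21376} = 492442 + \sqrt{\frac{325386380}{15221}} = 492442 + \frac{2 \sqrt{1238176522495}}{15221}$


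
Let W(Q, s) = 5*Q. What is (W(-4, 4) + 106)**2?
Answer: 7396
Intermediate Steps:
(W(-4, 4) + 106)**2 = (5*(-4) + 106)**2 = (-20 + 106)**2 = 86**2 = 7396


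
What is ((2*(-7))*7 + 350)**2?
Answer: 63504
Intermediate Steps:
((2*(-7))*7 + 350)**2 = (-14*7 + 350)**2 = (-98 + 350)**2 = 252**2 = 63504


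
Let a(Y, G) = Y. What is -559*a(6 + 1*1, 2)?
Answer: -3913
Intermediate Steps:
-559*a(6 + 1*1, 2) = -559*(6 + 1*1) = -559*(6 + 1) = -559*7 = -3913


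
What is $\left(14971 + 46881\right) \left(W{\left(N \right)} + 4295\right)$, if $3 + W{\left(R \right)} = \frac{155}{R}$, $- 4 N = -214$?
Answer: $\frac{28424334008}{107} \approx 2.6565 \cdot 10^{8}$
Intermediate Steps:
$N = \frac{107}{2}$ ($N = \left(- \frac{1}{4}\right) \left(-214\right) = \frac{107}{2} \approx 53.5$)
$W{\left(R \right)} = -3 + \frac{155}{R}$
$\left(14971 + 46881\right) \left(W{\left(N \right)} + 4295\right) = \left(14971 + 46881\right) \left(\left(-3 + \frac{155}{\frac{107}{2}}\right) + 4295\right) = 61852 \left(\left(-3 + 155 \cdot \frac{2}{107}\right) + 4295\right) = 61852 \left(\left(-3 + \frac{310}{107}\right) + 4295\right) = 61852 \left(- \frac{11}{107} + 4295\right) = 61852 \cdot \frac{459554}{107} = \frac{28424334008}{107}$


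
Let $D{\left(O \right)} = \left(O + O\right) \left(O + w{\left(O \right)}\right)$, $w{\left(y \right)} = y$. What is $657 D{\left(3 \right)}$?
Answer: $23652$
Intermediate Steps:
$D{\left(O \right)} = 4 O^{2}$ ($D{\left(O \right)} = \left(O + O\right) \left(O + O\right) = 2 O 2 O = 4 O^{2}$)
$657 D{\left(3 \right)} = 657 \cdot 4 \cdot 3^{2} = 657 \cdot 4 \cdot 9 = 657 \cdot 36 = 23652$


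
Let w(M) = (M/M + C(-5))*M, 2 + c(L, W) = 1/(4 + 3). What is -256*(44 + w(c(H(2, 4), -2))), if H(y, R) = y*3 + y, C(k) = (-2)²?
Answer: -62208/7 ≈ -8886.9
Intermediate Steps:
C(k) = 4
H(y, R) = 4*y (H(y, R) = 3*y + y = 4*y)
c(L, W) = -13/7 (c(L, W) = -2 + 1/(4 + 3) = -2 + 1/7 = -2 + ⅐ = -13/7)
w(M) = 5*M (w(M) = (M/M + 4)*M = (1 + 4)*M = 5*M)
-256*(44 + w(c(H(2, 4), -2))) = -256*(44 + 5*(-13/7)) = -256*(44 - 65/7) = -256*243/7 = -62208/7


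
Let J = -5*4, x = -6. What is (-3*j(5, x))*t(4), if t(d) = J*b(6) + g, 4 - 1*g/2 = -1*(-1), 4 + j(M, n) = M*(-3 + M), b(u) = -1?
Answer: -468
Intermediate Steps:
j(M, n) = -4 + M*(-3 + M)
g = 6 (g = 8 - (-2)*(-1) = 8 - 2*1 = 8 - 2 = 6)
J = -20
t(d) = 26 (t(d) = -20*(-1) + 6 = 20 + 6 = 26)
(-3*j(5, x))*t(4) = -3*(-4 + 5² - 3*5)*26 = -3*(-4 + 25 - 15)*26 = -3*6*26 = -18*26 = -468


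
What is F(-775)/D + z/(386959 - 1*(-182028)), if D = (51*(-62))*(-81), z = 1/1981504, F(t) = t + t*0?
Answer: -14093125201469/4657496017946688 ≈ -0.0030259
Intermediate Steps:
F(t) = t (F(t) = t + 0 = t)
z = 1/1981504 ≈ 5.0467e-7
D = 256122 (D = -3162*(-81) = 256122)
F(-775)/D + z/(386959 - 1*(-182028)) = -775/256122 + 1/(1981504*(386959 - 1*(-182028))) = -775*1/256122 + 1/(1981504*(386959 + 182028)) = -25/8262 + (1/1981504)/568987 = -25/8262 + (1/1981504)*(1/568987) = -25/8262 + 1/1127450016448 = -14093125201469/4657496017946688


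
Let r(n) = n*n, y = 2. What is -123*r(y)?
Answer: -492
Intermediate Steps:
r(n) = n²
-123*r(y) = -123*2² = -123*4 = -492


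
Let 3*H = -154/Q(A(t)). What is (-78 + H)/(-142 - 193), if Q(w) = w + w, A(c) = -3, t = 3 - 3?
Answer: 125/603 ≈ 0.20730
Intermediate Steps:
t = 0
Q(w) = 2*w
H = 77/9 (H = (-154/(2*(-3)))/3 = (-154/(-6))/3 = (-154*(-⅙))/3 = (⅓)*(77/3) = 77/9 ≈ 8.5556)
(-78 + H)/(-142 - 193) = (-78 + 77/9)/(-142 - 193) = -625/9/(-335) = -625/9*(-1/335) = 125/603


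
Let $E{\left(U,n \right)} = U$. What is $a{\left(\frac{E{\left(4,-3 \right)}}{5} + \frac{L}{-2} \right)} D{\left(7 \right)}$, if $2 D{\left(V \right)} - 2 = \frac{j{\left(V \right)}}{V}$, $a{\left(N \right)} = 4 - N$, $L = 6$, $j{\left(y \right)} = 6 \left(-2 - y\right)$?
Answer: $- \frac{124}{7} \approx -17.714$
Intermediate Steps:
$j{\left(y \right)} = -12 - 6 y$
$D{\left(V \right)} = 1 + \frac{-12 - 6 V}{2 V}$ ($D{\left(V \right)} = 1 + \frac{\left(-12 - 6 V\right) \frac{1}{V}}{2} = 1 + \frac{\frac{1}{V} \left(-12 - 6 V\right)}{2} = 1 + \frac{-12 - 6 V}{2 V}$)
$a{\left(\frac{E{\left(4,-3 \right)}}{5} + \frac{L}{-2} \right)} D{\left(7 \right)} = \left(4 - \left(\frac{4}{5} + \frac{6}{-2}\right)\right) \left(-2 - \frac{6}{7}\right) = \left(4 - \left(4 \cdot \frac{1}{5} + 6 \left(- \frac{1}{2}\right)\right)\right) \left(-2 - \frac{6}{7}\right) = \left(4 - \left(\frac{4}{5} - 3\right)\right) \left(-2 - \frac{6}{7}\right) = \left(4 - - \frac{11}{5}\right) \left(- \frac{20}{7}\right) = \left(4 + \frac{11}{5}\right) \left(- \frac{20}{7}\right) = \frac{31}{5} \left(- \frac{20}{7}\right) = - \frac{124}{7}$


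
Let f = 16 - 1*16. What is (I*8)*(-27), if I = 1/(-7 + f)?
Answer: 216/7 ≈ 30.857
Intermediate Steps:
f = 0 (f = 16 - 16 = 0)
I = -1/7 (I = 1/(-7 + 0) = 1/(-7) = -1/7 ≈ -0.14286)
(I*8)*(-27) = -1/7*8*(-27) = -8/7*(-27) = 216/7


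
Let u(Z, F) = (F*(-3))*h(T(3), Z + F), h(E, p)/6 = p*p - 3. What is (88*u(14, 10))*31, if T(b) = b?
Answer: -281365920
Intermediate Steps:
h(E, p) = -18 + 6*p² (h(E, p) = 6*(p*p - 3) = 6*(p² - 3) = 6*(-3 + p²) = -18 + 6*p²)
u(Z, F) = -3*F*(-18 + 6*(F + Z)²) (u(Z, F) = (F*(-3))*(-18 + 6*(Z + F)²) = (-3*F)*(-18 + 6*(F + Z)²) = -3*F*(-18 + 6*(F + Z)²))
(88*u(14, 10))*31 = (88*(-18*10*(-3 + (10 + 14)²)))*31 = (88*(-18*10*(-3 + 24²)))*31 = (88*(-18*10*(-3 + 576)))*31 = (88*(-18*10*573))*31 = (88*(-103140))*31 = -9076320*31 = -281365920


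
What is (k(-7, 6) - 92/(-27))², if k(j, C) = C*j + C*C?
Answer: 4900/729 ≈ 6.7215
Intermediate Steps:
k(j, C) = C² + C*j (k(j, C) = C*j + C² = C² + C*j)
(k(-7, 6) - 92/(-27))² = (6*(6 - 7) - 92/(-27))² = (6*(-1) - 92*(-1/27))² = (-6 + 92/27)² = (-70/27)² = 4900/729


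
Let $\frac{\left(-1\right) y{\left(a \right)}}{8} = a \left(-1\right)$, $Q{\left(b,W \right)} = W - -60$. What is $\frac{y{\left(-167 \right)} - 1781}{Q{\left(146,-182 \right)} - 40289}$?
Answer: $\frac{3117}{40411} \approx 0.077132$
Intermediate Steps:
$Q{\left(b,W \right)} = 60 + W$ ($Q{\left(b,W \right)} = W + 60 = 60 + W$)
$y{\left(a \right)} = 8 a$ ($y{\left(a \right)} = - 8 a \left(-1\right) = - 8 \left(- a\right) = 8 a$)
$\frac{y{\left(-167 \right)} - 1781}{Q{\left(146,-182 \right)} - 40289} = \frac{8 \left(-167\right) - 1781}{\left(60 - 182\right) - 40289} = \frac{-1336 - 1781}{-122 - 40289} = - \frac{3117}{-40411} = \left(-3117\right) \left(- \frac{1}{40411}\right) = \frac{3117}{40411}$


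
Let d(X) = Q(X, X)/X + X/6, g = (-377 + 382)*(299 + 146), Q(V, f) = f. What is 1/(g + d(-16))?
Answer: 3/6670 ≈ 0.00044978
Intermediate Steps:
g = 2225 (g = 5*445 = 2225)
d(X) = 1 + X/6 (d(X) = X/X + X/6 = 1 + X*(⅙) = 1 + X/6)
1/(g + d(-16)) = 1/(2225 + (1 + (⅙)*(-16))) = 1/(2225 + (1 - 8/3)) = 1/(2225 - 5/3) = 1/(6670/3) = 3/6670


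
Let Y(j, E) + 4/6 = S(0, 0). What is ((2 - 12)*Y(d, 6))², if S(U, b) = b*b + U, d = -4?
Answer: 400/9 ≈ 44.444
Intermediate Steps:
S(U, b) = U + b² (S(U, b) = b² + U = U + b²)
Y(j, E) = -⅔ (Y(j, E) = -⅔ + (0 + 0²) = -⅔ + (0 + 0) = -⅔ + 0 = -⅔)
((2 - 12)*Y(d, 6))² = ((2 - 12)*(-⅔))² = (-10*(-⅔))² = (20/3)² = 400/9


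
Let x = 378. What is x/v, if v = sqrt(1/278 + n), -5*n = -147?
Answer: 378*sqrt(56810690)/40871 ≈ 69.709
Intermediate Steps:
n = 147/5 (n = -1/5*(-147) = 147/5 ≈ 29.400)
v = sqrt(56810690)/1390 (v = sqrt(1/278 + 147/5) = sqrt(40871/1390) = sqrt(56810690)/1390 ≈ 5.4225)
x/v = 378/((sqrt(56810690)/1390)) = 378*(sqrt(56810690)/40871) = 378*sqrt(56810690)/40871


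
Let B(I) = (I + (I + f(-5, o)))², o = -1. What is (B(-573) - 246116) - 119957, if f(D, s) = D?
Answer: 958728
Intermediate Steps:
B(I) = (-5 + 2*I)² (B(I) = (I + (I - 5))² = (I + (-5 + I))² = (-5 + 2*I)²)
(B(-573) - 246116) - 119957 = ((-5 + 2*(-573))² - 246116) - 119957 = ((-5 - 1146)² - 246116) - 119957 = ((-1151)² - 246116) - 119957 = (1324801 - 246116) - 119957 = 1078685 - 119957 = 958728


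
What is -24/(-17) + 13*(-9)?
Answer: -1965/17 ≈ -115.59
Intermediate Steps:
-24/(-17) + 13*(-9) = -24*(-1/17) - 117 = 24/17 - 117 = -1965/17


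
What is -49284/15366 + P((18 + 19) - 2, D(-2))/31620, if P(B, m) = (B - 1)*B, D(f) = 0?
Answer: -1509877/476346 ≈ -3.1697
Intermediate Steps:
P(B, m) = B*(-1 + B) (P(B, m) = (-1 + B)*B = B*(-1 + B))
-49284/15366 + P((18 + 19) - 2, D(-2))/31620 = -49284/15366 + (((18 + 19) - 2)*(-1 + ((18 + 19) - 2)))/31620 = -49284*1/15366 + ((37 - 2)*(-1 + (37 - 2)))*(1/31620) = -8214/2561 + (35*(-1 + 35))*(1/31620) = -8214/2561 + (35*34)*(1/31620) = -8214/2561 + 1190*(1/31620) = -8214/2561 + 7/186 = -1509877/476346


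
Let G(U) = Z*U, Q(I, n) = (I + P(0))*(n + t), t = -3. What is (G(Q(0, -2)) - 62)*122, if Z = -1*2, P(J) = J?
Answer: -7564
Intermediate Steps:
Q(I, n) = I*(-3 + n) (Q(I, n) = (I + 0)*(n - 3) = I*(-3 + n))
Z = -2
G(U) = -2*U
(G(Q(0, -2)) - 62)*122 = (-0*(-3 - 2) - 62)*122 = (-0*(-5) - 62)*122 = (-2*0 - 62)*122 = (0 - 62)*122 = -62*122 = -7564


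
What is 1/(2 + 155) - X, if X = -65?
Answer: 10206/157 ≈ 65.006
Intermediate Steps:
1/(2 + 155) - X = 1/(2 + 155) - 1*(-65) = 1/157 + 65 = 10206/157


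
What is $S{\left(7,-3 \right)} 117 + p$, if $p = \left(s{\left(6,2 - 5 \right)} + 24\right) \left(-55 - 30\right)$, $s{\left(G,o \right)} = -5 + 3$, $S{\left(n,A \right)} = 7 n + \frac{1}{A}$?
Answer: $3824$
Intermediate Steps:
$S{\left(n,A \right)} = \frac{1}{A} + 7 n$
$s{\left(G,o \right)} = -2$
$p = -1870$ ($p = \left(-2 + 24\right) \left(-55 - 30\right) = 22 \left(-85\right) = -1870$)
$S{\left(7,-3 \right)} 117 + p = \left(\frac{1}{-3} + 7 \cdot 7\right) 117 - 1870 = \left(- \frac{1}{3} + 49\right) 117 - 1870 = \frac{146}{3} \cdot 117 - 1870 = 5694 - 1870 = 3824$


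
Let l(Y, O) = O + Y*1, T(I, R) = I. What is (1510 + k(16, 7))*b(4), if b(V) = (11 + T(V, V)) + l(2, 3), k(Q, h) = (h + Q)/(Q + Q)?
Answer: 241715/8 ≈ 30214.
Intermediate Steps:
l(Y, O) = O + Y
k(Q, h) = (Q + h)/(2*Q) (k(Q, h) = (Q + h)/((2*Q)) = (Q + h)*(1/(2*Q)) = (Q + h)/(2*Q))
b(V) = 16 + V (b(V) = (11 + V) + (3 + 2) = (11 + V) + 5 = 16 + V)
(1510 + k(16, 7))*b(4) = (1510 + (½)*(16 + 7)/16)*(16 + 4) = (1510 + (½)*(1/16)*23)*20 = (1510 + 23/32)*20 = (48343/32)*20 = 241715/8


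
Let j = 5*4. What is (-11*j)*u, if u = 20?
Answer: -4400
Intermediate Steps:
j = 20
(-11*j)*u = -11*20*20 = -220*20 = -4400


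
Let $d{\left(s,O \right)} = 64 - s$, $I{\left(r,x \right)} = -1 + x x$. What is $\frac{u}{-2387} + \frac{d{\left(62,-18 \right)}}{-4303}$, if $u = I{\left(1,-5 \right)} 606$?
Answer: $- \frac{62587606}{10271261} \approx -6.0935$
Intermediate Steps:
$I{\left(r,x \right)} = -1 + x^{2}$
$u = 14544$ ($u = \left(-1 + \left(-5\right)^{2}\right) 606 = \left(-1 + 25\right) 606 = 24 \cdot 606 = 14544$)
$\frac{u}{-2387} + \frac{d{\left(62,-18 \right)}}{-4303} = \frac{14544}{-2387} + \frac{64 - 62}{-4303} = 14544 \left(- \frac{1}{2387}\right) + \left(64 - 62\right) \left(- \frac{1}{4303}\right) = - \frac{14544}{2387} + 2 \left(- \frac{1}{4303}\right) = - \frac{14544}{2387} - \frac{2}{4303} = - \frac{62587606}{10271261}$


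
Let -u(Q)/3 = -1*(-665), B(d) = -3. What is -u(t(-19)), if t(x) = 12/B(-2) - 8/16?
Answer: 1995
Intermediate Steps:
t(x) = -9/2 (t(x) = 12/(-3) - 8/16 = 12*(-1/3) - 8*1/16 = -4 - 1/2 = -9/2)
u(Q) = -1995 (u(Q) = -(-3)*(-665) = -3*665 = -1995)
-u(t(-19)) = -1*(-1995) = 1995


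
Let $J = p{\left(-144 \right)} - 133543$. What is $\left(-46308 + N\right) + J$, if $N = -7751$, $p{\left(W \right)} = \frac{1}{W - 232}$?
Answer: $- \frac{70538353}{376} \approx -1.876 \cdot 10^{5}$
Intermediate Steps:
$p{\left(W \right)} = \frac{1}{-232 + W}$
$J = - \frac{50212169}{376}$ ($J = \frac{1}{-232 - 144} - 133543 = \frac{1}{-376} - 133543 = - \frac{1}{376} - 133543 = - \frac{50212169}{376} \approx -1.3354 \cdot 10^{5}$)
$\left(-46308 + N\right) + J = \left(-46308 - 7751\right) - \frac{50212169}{376} = -54059 - \frac{50212169}{376} = - \frac{70538353}{376}$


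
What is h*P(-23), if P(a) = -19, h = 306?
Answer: -5814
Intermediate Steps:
h*P(-23) = 306*(-19) = -5814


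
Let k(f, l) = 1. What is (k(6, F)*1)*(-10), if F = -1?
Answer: -10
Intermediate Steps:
(k(6, F)*1)*(-10) = (1*1)*(-10) = 1*(-10) = -10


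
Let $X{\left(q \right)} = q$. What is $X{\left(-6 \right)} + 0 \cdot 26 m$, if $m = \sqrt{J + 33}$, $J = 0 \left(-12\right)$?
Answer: $-6$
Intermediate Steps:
$J = 0$
$m = \sqrt{33}$ ($m = \sqrt{0 + 33} = \sqrt{33} \approx 5.7446$)
$X{\left(-6 \right)} + 0 \cdot 26 m = -6 + 0 \cdot 26 \sqrt{33} = -6 + 0 \sqrt{33} = -6 + 0 = -6$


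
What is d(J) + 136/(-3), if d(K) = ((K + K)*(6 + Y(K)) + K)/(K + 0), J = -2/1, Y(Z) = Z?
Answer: -109/3 ≈ -36.333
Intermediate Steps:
J = -2 (J = -2*1 = -2)
d(K) = (K + 2*K*(6 + K))/K (d(K) = ((K + K)*(6 + K) + K)/(K + 0) = ((2*K)*(6 + K) + K)/K = (2*K*(6 + K) + K)/K = (K + 2*K*(6 + K))/K)
d(J) + 136/(-3) = (13 + 2*(-2)) + 136/(-3) = (13 - 4) + 136*(-⅓) = 9 - 136/3 = -109/3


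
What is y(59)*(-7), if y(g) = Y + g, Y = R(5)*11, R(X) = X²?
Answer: -2338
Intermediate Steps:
Y = 275 (Y = 5²*11 = 25*11 = 275)
y(g) = 275 + g
y(59)*(-7) = (275 + 59)*(-7) = 334*(-7) = -2338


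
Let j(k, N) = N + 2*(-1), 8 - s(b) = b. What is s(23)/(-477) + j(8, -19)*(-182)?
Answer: 607703/159 ≈ 3822.0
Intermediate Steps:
s(b) = 8 - b
j(k, N) = -2 + N (j(k, N) = N - 2 = -2 + N)
s(23)/(-477) + j(8, -19)*(-182) = (8 - 1*23)/(-477) + (-2 - 19)*(-182) = (8 - 23)*(-1/477) - 21*(-182) = -15*(-1/477) + 3822 = 5/159 + 3822 = 607703/159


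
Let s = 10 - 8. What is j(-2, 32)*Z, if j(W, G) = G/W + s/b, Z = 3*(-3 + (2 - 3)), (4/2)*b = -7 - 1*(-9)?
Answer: 168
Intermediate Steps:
s = 2
b = 1 (b = (-7 - 1*(-9))/2 = (-7 + 9)/2 = (1/2)*2 = 1)
Z = -12 (Z = 3*(-3 - 1) = 3*(-4) = -12)
j(W, G) = 2 + G/W (j(W, G) = G/W + 2/1 = G/W + 2*1 = G/W + 2 = 2 + G/W)
j(-2, 32)*Z = (2 + 32/(-2))*(-12) = (2 + 32*(-1/2))*(-12) = (2 - 16)*(-12) = -14*(-12) = 168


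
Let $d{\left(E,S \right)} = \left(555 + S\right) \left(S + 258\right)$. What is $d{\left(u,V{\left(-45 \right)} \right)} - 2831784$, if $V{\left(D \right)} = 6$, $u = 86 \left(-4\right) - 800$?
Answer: $-2683680$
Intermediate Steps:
$u = -1144$ ($u = -344 - 800 = -1144$)
$d{\left(E,S \right)} = \left(258 + S\right) \left(555 + S\right)$ ($d{\left(E,S \right)} = \left(555 + S\right) \left(258 + S\right) = \left(258 + S\right) \left(555 + S\right)$)
$d{\left(u,V{\left(-45 \right)} \right)} - 2831784 = \left(143190 + 6^{2} + 813 \cdot 6\right) - 2831784 = \left(143190 + 36 + 4878\right) - 2831784 = 148104 - 2831784 = -2683680$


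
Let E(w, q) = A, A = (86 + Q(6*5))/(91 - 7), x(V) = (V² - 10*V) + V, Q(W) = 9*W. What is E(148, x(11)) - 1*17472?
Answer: -366823/21 ≈ -17468.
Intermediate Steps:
x(V) = V² - 9*V
A = 89/21 (A = (86 + 9*(6*5))/(91 - 7) = (86 + 9*30)/84 = (86 + 270)*(1/84) = 356*(1/84) = 89/21 ≈ 4.2381)
E(w, q) = 89/21
E(148, x(11)) - 1*17472 = 89/21 - 1*17472 = 89/21 - 17472 = -366823/21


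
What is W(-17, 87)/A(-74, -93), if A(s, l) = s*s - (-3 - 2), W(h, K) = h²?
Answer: 289/5481 ≈ 0.052728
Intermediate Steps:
A(s, l) = 5 + s² (A(s, l) = s² - 1*(-5) = s² + 5 = 5 + s²)
W(-17, 87)/A(-74, -93) = (-17)²/(5 + (-74)²) = 289/(5 + 5476) = 289/5481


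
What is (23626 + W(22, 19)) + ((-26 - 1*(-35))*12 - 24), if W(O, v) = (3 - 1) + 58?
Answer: 23770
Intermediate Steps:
W(O, v) = 60 (W(O, v) = 2 + 58 = 60)
(23626 + W(22, 19)) + ((-26 - 1*(-35))*12 - 24) = (23626 + 60) + ((-26 - 1*(-35))*12 - 24) = 23686 + ((-26 + 35)*12 - 24) = 23686 + (9*12 - 24) = 23686 + (108 - 24) = 23686 + 84 = 23770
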